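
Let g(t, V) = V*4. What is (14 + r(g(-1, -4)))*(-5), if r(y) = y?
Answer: 10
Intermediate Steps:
g(t, V) = 4*V
(14 + r(g(-1, -4)))*(-5) = (14 + 4*(-4))*(-5) = (14 - 16)*(-5) = -2*(-5) = 10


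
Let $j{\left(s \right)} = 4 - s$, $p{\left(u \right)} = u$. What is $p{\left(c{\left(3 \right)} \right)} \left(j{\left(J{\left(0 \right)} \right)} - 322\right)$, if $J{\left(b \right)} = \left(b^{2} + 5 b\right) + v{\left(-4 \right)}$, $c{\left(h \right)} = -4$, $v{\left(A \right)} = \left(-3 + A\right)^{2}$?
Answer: $1468$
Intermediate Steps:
$J{\left(b \right)} = 49 + b^{2} + 5 b$ ($J{\left(b \right)} = \left(b^{2} + 5 b\right) + \left(-3 - 4\right)^{2} = \left(b^{2} + 5 b\right) + \left(-7\right)^{2} = \left(b^{2} + 5 b\right) + 49 = 49 + b^{2} + 5 b$)
$p{\left(c{\left(3 \right)} \right)} \left(j{\left(J{\left(0 \right)} \right)} - 322\right) = - 4 \left(\left(4 - \left(49 + 0^{2} + 5 \cdot 0\right)\right) - 322\right) = - 4 \left(\left(4 - \left(49 + 0 + 0\right)\right) - 322\right) = - 4 \left(\left(4 - 49\right) - 322\right) = - 4 \left(-45 - 322\right) = \left(-4\right) \left(-367\right) = 1468$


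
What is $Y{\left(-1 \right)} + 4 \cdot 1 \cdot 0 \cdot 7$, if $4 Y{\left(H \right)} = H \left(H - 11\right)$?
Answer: $3$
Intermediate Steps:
$Y{\left(H \right)} = \frac{H \left(-11 + H\right)}{4}$ ($Y{\left(H \right)} = \frac{H \left(H - 11\right)}{4} = \frac{H \left(-11 + H\right)}{4}$)
$Y{\left(-1 \right)} + 4 \cdot 1 \cdot 0 \cdot 7 = \frac{1}{4} \left(-1\right) \left(-11 - 1\right) + 4 \cdot 1 \cdot 0 \cdot 7 = \frac{1}{4} \left(-1\right) \left(-12\right) + 4 \cdot 0 \cdot 7 = 3 + 0 \cdot 7 = 3 + 0 = 3$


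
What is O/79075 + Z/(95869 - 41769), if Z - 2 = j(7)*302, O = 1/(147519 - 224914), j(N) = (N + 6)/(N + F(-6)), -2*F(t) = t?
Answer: 96598229757/13243700828500 ≈ 0.0072939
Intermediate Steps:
F(t) = -t/2
j(N) = (6 + N)/(3 + N) (j(N) = (N + 6)/(N - ½*(-6)) = (6 + N)/(N + 3) = (6 + N)/(3 + N))
O = -1/77395 (O = 1/(-77395) = -1/77395 ≈ -1.2921e-5)
Z = 1973/5 (Z = 2 + ((6 + 7)/(3 + 7))*302 = 2 + (13/10)*302 = 2 + 1963/5 = 1973/5 ≈ 394.60)
O/79075 + Z/(95869 - 41769) = -1/77395/79075 + 1973/(5*(95869 - 41769)) = -1/77395*1/79075 + (1973/5)/54100 = -1/6120009625 + (1973/5)*(1/54100) = -1/6120009625 + 1973/270500 = 96598229757/13243700828500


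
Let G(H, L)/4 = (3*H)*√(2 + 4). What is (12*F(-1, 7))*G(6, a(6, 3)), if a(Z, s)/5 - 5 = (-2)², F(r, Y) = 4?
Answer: 3456*√6 ≈ 8465.4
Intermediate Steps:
a(Z, s) = 45 (a(Z, s) = 25 + 5*(-2)² = 25 + 5*4 = 25 + 20 = 45)
G(H, L) = 12*H*√6 (G(H, L) = 4*((3*H)*√(2 + 4)) = 4*((3*H)*√6) = 4*(3*H*√6) = 12*H*√6)
(12*F(-1, 7))*G(6, a(6, 3)) = (12*4)*(12*6*√6) = 48*(72*√6) = 3456*√6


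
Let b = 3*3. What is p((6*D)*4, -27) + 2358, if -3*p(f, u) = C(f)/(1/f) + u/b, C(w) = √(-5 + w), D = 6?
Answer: 2359 - 48*√139 ≈ 1793.1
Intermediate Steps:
b = 9
p(f, u) = -u/27 - f*√(-5 + f)/3 (p(f, u) = -(√(-5 + f)/(1/f) + u/9)/3 = -(√(-5 + f)*f + u*(⅑))/3 = -(f*√(-5 + f) + u/9)/3 = -(u/9 + f*√(-5 + f))/3 = -u/27 - f*√(-5 + f)/3)
p((6*D)*4, -27) + 2358 = (-1/27*(-27) - (6*6)*4*√(-5 + (6*6)*4)/3) + 2358 = (1 - 36*4*√(-5 + 36*4)/3) + 2358 = (1 - ⅓*144*√(-5 + 144)) + 2358 = (1 - ⅓*144*√139) + 2358 = (1 - 48*√139) + 2358 = 2359 - 48*√139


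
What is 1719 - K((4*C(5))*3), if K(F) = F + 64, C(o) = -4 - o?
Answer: 1763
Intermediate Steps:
K(F) = 64 + F
1719 - K((4*C(5))*3) = 1719 - (64 + (4*(-4 - 1*5))*3) = 1719 - (64 + (4*(-4 - 5))*3) = 1719 - (64 + (4*(-9))*3) = 1719 - (64 - 36*3) = 1719 - (64 - 108) = 1719 - 1*(-44) = 1719 + 44 = 1763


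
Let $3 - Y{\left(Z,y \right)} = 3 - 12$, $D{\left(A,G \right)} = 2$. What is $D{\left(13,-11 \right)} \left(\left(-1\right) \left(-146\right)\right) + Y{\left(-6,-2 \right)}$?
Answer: $304$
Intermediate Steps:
$Y{\left(Z,y \right)} = 12$ ($Y{\left(Z,y \right)} = 3 - \left(3 - 12\right) = 3 - -9 = 3 + 9 = 12$)
$D{\left(13,-11 \right)} \left(\left(-1\right) \left(-146\right)\right) + Y{\left(-6,-2 \right)} = 2 \left(\left(-1\right) \left(-146\right)\right) + 12 = 2 \cdot 146 + 12 = 292 + 12 = 304$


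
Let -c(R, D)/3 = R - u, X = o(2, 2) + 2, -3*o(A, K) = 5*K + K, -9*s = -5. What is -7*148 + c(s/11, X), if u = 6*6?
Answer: -30629/33 ≈ -928.15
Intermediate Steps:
s = 5/9 (s = -⅑*(-5) = 5/9 ≈ 0.55556)
o(A, K) = -2*K (o(A, K) = -(5*K + K)/3 = -2*K)
u = 36
X = -2 (X = -2*2 + 2 = -4 + 2 = -2)
c(R, D) = 108 - 3*R (c(R, D) = -3*(R - 1*36) = -3*(R - 36) = -3*(-36 + R) = 108 - 3*R)
-7*148 + c(s/11, X) = -7*148 + (108 - 5/(3*11)) = -1036 + (108 - 5/(3*11)) = -1036 + (108 - 3*5/99) = -1036 + (108 - 5/33) = -1036 + 3559/33 = -30629/33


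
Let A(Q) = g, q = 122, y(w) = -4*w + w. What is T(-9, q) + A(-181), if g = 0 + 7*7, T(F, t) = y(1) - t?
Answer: -76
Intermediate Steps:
y(w) = -3*w
T(F, t) = -3 - t (T(F, t) = -3*1 - t = -3 - t)
g = 49 (g = 0 + 49 = 49)
A(Q) = 49
T(-9, q) + A(-181) = (-3 - 1*122) + 49 = (-3 - 122) + 49 = -125 + 49 = -76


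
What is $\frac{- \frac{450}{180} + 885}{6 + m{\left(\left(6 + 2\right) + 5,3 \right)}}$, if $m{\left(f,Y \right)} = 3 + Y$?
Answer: $\frac{1765}{24} \approx 73.542$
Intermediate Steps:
$\frac{- \frac{450}{180} + 885}{6 + m{\left(\left(6 + 2\right) + 5,3 \right)}} = \frac{- \frac{450}{180} + 885}{6 + \left(3 + 3\right)} = \frac{\left(-450\right) \frac{1}{180} + 885}{6 + 6} = \frac{- \frac{5}{2} + 885}{12} = \frac{1765}{2} \cdot \frac{1}{12} = \frac{1765}{24}$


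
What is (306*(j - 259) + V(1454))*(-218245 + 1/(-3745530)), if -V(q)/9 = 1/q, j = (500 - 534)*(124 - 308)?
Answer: -242345496501139059041/605111180 ≈ -4.0050e+11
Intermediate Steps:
j = 6256 (j = -34*(-184) = 6256)
V(q) = -9/q
(306*(j - 259) + V(1454))*(-218245 + 1/(-3745530)) = (306*(6256 - 259) - 9/1454)*(-218245 + 1/(-3745530)) = (306*5997 - 9*1/1454)*(-218245 - 1/3745530) = (1835082 - 9/1454)*(-817443194851/3745530) = (2668209219/1454)*(-817443194851/3745530) = -242345496501139059041/605111180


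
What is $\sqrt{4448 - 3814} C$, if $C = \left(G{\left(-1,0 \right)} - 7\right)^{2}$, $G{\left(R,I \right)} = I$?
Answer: $49 \sqrt{634} \approx 1233.8$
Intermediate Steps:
$C = 49$ ($C = \left(0 - 7\right)^{2} = \left(-7\right)^{2} = 49$)
$\sqrt{4448 - 3814} C = \sqrt{4448 - 3814} \cdot 49 = \sqrt{634} \cdot 49 = 49 \sqrt{634}$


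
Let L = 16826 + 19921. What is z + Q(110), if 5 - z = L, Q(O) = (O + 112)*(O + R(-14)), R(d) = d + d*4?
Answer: -27862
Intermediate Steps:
R(d) = 5*d (R(d) = d + 4*d = 5*d)
Q(O) = (-70 + O)*(112 + O) (Q(O) = (O + 112)*(O + 5*(-14)) = (112 + O)*(O - 70) = (112 + O)*(-70 + O) = (-70 + O)*(112 + O))
L = 36747
z = -36742 (z = 5 - 1*36747 = 5 - 36747 = -36742)
z + Q(110) = -36742 + (-7840 + 110**2 + 42*110) = -36742 + (-7840 + 12100 + 4620) = -36742 + 8880 = -27862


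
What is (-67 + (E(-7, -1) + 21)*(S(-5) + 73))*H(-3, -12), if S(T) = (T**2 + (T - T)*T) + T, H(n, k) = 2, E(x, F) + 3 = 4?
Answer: 3958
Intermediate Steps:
E(x, F) = 1 (E(x, F) = -3 + 4 = 1)
S(T) = T + T**2 (S(T) = (T**2 + 0*T) + T = (T**2 + 0) + T = T**2 + T = T + T**2)
(-67 + (E(-7, -1) + 21)*(S(-5) + 73))*H(-3, -12) = (-67 + (1 + 21)*(-5*(1 - 5) + 73))*2 = (-67 + 22*(-5*(-4) + 73))*2 = (-67 + 22*(20 + 73))*2 = (-67 + 22*93)*2 = (-67 + 2046)*2 = 1979*2 = 3958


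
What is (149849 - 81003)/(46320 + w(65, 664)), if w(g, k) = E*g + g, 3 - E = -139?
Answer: 68846/55615 ≈ 1.2379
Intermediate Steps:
E = 142 (E = 3 - 1*(-139) = 3 + 139 = 142)
w(g, k) = 143*g (w(g, k) = 142*g + g = 143*g)
(149849 - 81003)/(46320 + w(65, 664)) = (149849 - 81003)/(46320 + 143*65) = 68846/(46320 + 9295) = 68846/55615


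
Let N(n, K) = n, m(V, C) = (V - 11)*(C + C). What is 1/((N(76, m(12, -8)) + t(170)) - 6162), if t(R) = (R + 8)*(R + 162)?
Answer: 1/53010 ≈ 1.8864e-5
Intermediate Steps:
m(V, C) = 2*C*(-11 + V) (m(V, C) = (-11 + V)*(2*C) = 2*C*(-11 + V))
t(R) = (8 + R)*(162 + R)
1/((N(76, m(12, -8)) + t(170)) - 6162) = 1/((76 + (1296 + 170² + 170*170)) - 6162) = 1/((76 + (1296 + 28900 + 28900)) - 6162) = 1/((76 + 59096) - 6162) = 1/(59172 - 6162) = 1/53010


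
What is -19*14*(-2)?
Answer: 532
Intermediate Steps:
-19*14*(-2) = -266*(-2) = 532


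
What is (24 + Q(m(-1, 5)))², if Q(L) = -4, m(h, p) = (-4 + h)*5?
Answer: 400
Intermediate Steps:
m(h, p) = -20 + 5*h
(24 + Q(m(-1, 5)))² = (24 - 4)² = 20² = 400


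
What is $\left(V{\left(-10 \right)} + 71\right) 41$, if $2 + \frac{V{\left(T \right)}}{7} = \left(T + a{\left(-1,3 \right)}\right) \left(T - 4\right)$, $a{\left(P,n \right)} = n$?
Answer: $30463$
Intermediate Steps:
$V{\left(T \right)} = -14 + 7 \left(-4 + T\right) \left(3 + T\right)$ ($V{\left(T \right)} = -14 + 7 \left(T + 3\right) \left(T - 4\right) = -14 + 7 \left(3 + T\right) \left(-4 + T\right) = -14 + 7 \left(-4 + T\right) \left(3 + T\right)$)
$\left(V{\left(-10 \right)} + 71\right) 41 = \left(\left(-98 - -70 + 7 \left(-10\right)^{2}\right) + 71\right) 41 = \left(\left(-98 + 70 + 7 \cdot 100\right) + 71\right) 41 = \left(\left(-98 + 70 + 700\right) + 71\right) 41 = \left(672 + 71\right) 41 = 743 \cdot 41 = 30463$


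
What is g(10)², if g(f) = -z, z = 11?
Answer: 121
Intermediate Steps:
g(f) = -11 (g(f) = -1*11 = -11)
g(10)² = (-11)² = 121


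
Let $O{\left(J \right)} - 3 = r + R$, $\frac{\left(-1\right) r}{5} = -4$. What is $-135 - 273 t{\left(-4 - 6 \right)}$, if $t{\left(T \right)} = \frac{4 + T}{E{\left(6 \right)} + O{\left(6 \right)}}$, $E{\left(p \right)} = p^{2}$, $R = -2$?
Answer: $- \frac{2019}{19} \approx -106.26$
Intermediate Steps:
$r = 20$ ($r = \left(-5\right) \left(-4\right) = 20$)
$O{\left(J \right)} = 21$ ($O{\left(J \right)} = 3 + \left(20 - 2\right) = 3 + 18 = 21$)
$t{\left(T \right)} = \frac{4}{57} + \frac{T}{57}$ ($t{\left(T \right)} = \frac{4 + T}{6^{2} + 21} = \frac{4 + T}{36 + 21} = \frac{4 + T}{57} = \left(4 + T\right) \frac{1}{57} = \frac{4}{57} + \frac{T}{57}$)
$-135 - 273 t{\left(-4 - 6 \right)} = -135 - 273 \left(\frac{4}{57} + \frac{-4 - 6}{57}\right) = -135 - 273 \left(\frac{4}{57} + \frac{1}{57} \left(-10\right)\right) = -135 - 273 \left(\frac{4}{57} - \frac{10}{57}\right) = -135 - - \frac{546}{19} = -135 + \frac{546}{19} = - \frac{2019}{19}$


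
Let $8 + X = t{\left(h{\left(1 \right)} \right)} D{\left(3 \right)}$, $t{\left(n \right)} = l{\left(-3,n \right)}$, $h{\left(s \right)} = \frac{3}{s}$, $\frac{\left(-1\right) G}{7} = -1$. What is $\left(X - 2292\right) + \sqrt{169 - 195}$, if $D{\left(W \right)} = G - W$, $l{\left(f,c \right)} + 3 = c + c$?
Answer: $-2288 + i \sqrt{26} \approx -2288.0 + 5.099 i$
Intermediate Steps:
$G = 7$ ($G = \left(-7\right) \left(-1\right) = 7$)
$l{\left(f,c \right)} = -3 + 2 c$ ($l{\left(f,c \right)} = -3 + \left(c + c\right) = -3 + 2 c$)
$t{\left(n \right)} = -3 + 2 n$
$D{\left(W \right)} = 7 - W$
$X = 4$ ($X = -8 + \left(-3 + 2 \cdot \frac{3}{1}\right) \left(7 - 3\right) = -8 + \left(-3 + 2 \cdot 3 \cdot 1\right) \left(7 - 3\right) = -8 + \left(-3 + 2 \cdot 3\right) 4 = -8 + \left(-3 + 6\right) 4 = -8 + 3 \cdot 4 = -8 + 12 = 4$)
$\left(X - 2292\right) + \sqrt{169 - 195} = \left(4 - 2292\right) + \sqrt{169 - 195} = -2288 + \sqrt{-26} = -2288 + i \sqrt{26}$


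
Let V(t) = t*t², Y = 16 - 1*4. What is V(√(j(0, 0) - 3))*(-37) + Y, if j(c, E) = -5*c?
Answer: 12 + 111*I*√3 ≈ 12.0 + 192.26*I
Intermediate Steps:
Y = 12 (Y = 16 - 4 = 12)
V(t) = t³
V(√(j(0, 0) - 3))*(-37) + Y = (√(-5*0 - 3))³*(-37) + 12 = (√(0 - 3))³*(-37) + 12 = (√(-3))³*(-37) + 12 = (I*√3)³*(-37) + 12 = -3*I*√3*(-37) + 12 = 111*I*√3 + 12 = 12 + 111*I*√3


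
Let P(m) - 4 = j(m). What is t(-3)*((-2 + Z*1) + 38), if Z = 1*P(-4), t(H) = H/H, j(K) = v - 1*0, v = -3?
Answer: 37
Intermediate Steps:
j(K) = -3 (j(K) = -3 - 1*0 = -3 + 0 = -3)
P(m) = 1 (P(m) = 4 - 3 = 1)
t(H) = 1
Z = 1 (Z = 1*1 = 1)
t(-3)*((-2 + Z*1) + 38) = 1*((-2 + 1*1) + 38) = 1*((-2 + 1) + 38) = 1*(-1 + 38) = 1*37 = 37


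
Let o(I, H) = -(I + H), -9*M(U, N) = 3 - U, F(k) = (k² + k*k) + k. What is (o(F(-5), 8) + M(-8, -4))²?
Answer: 238144/81 ≈ 2940.1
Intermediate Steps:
F(k) = k + 2*k² (F(k) = (k² + k²) + k = 2*k² + k = k + 2*k²)
M(U, N) = -⅓ + U/9 (M(U, N) = -(3 - U)/9 = -⅓ + U/9)
o(I, H) = -H - I (o(I, H) = -(H + I) = -H - I)
(o(F(-5), 8) + M(-8, -4))² = ((-1*8 - (-5)*(1 + 2*(-5))) + (-⅓ + (⅑)*(-8)))² = ((-8 - (-5)*(1 - 10)) + (-⅓ - 8/9))² = ((-8 - (-5)*(-9)) - 11/9)² = ((-8 - 1*45) - 11/9)² = ((-8 - 45) - 11/9)² = (-53 - 11/9)² = (-488/9)² = 238144/81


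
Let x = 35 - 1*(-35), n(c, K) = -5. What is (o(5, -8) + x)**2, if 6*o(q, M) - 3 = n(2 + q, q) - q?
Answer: 170569/36 ≈ 4738.0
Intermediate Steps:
x = 70 (x = 35 + 35 = 70)
o(q, M) = -1/3 - q/6 (o(q, M) = 1/2 + (-5 - q)/6 = 1/2 + (-5/6 - q/6) = -1/3 - q/6)
(o(5, -8) + x)**2 = ((-1/3 - 1/6*5) + 70)**2 = ((-1/3 - 5/6) + 70)**2 = (-7/6 + 70)**2 = (413/6)**2 = 170569/36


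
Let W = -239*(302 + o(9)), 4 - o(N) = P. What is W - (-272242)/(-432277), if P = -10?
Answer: -32647560390/432277 ≈ -75525.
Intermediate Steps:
o(N) = 14 (o(N) = 4 - 1*(-10) = 4 + 10 = 14)
W = -75524 (W = -239*(302 + 14) = -239*316 = -75524)
W - (-272242)/(-432277) = -75524 - (-272242)/(-432277) = -75524 - (-272242)*(-1)/432277 = -75524 - 1*272242/432277 = -75524 - 272242/432277 = -32647560390/432277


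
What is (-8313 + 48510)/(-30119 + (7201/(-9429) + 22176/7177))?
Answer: -2720208690801/2038053534100 ≈ -1.3347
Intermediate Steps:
(-8313 + 48510)/(-30119 + (7201/(-9429) + 22176/7177)) = 40197/(-30119 + (7201*(-1/9429) + 22176*(1/7177))) = 40197/(-30119 + (-7201/9429 + 22176/7177)) = 40197/(-30119 + 157415927/67671933) = 40197/(-2038053534100/67671933) = 40197*(-67671933/2038053534100) = -2720208690801/2038053534100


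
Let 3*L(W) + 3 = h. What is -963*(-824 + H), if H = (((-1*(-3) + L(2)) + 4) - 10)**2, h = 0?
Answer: 778104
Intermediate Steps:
L(W) = -1 (L(W) = -1 + (1/3)*0 = -1 + 0 = -1)
H = 16 (H = (((-1*(-3) - 1) + 4) - 10)**2 = (((3 - 1) + 4) - 10)**2 = ((2 + 4) - 10)**2 = (6 - 10)**2 = (-4)**2 = 16)
-963*(-824 + H) = -963*(-824 + 16) = -963*(-808) = 778104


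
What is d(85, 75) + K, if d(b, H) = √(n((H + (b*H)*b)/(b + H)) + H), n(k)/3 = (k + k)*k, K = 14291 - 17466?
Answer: -3175 + 5*√704904294/16 ≈ 5121.9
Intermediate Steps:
K = -3175
n(k) = 6*k² (n(k) = 3*((k + k)*k) = 3*((2*k)*k) = 3*(2*k²) = 6*k²)
d(b, H) = √(H + 6*(H + H*b²)²/(H + b)²) (d(b, H) = √(6*((H + (b*H)*b)/(b + H))² + H) = √(6*((H + (H*b)*b)/(H + b))² + H) = √(6*((H + H*b²)/(H + b))² + H) = √(6*((H + H*b²)²/(H + b)²) + H) = √(6*(H + H*b²)²/(H + b)² + H) = √(H + 6*(H + H*b²)²/(H + b)²))
d(85, 75) + K = √(75 + 6*75²*(1 + 85²)²/(75 + 85)²) - 3175 = √(75 + 6*5625*(1 + 7225)²/160²) - 3175 = √(75 + 6*5625*7226²*(1/25600)) - 3175 = √(75 + 6*5625*52215076*(1/25600)) - 3175 = √(75 + 8811294075/128) - 3175 = √(8811303675/128) - 3175 = 5*√704904294/16 - 3175 = -3175 + 5*√704904294/16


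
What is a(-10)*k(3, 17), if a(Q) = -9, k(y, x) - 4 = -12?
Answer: 72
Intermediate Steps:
k(y, x) = -8 (k(y, x) = 4 - 12 = -8)
a(-10)*k(3, 17) = -9*(-8) = 72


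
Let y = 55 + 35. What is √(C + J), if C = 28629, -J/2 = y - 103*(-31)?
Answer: √22063 ≈ 148.54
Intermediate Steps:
y = 90
J = -6566 (J = -2*(90 - 103*(-31)) = -2*(90 + 3193) = -2*3283 = -6566)
√(C + J) = √(28629 - 6566) = √22063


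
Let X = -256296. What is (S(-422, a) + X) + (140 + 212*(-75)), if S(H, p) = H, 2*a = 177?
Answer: -272478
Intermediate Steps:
a = 177/2 (a = (1/2)*177 = 177/2 ≈ 88.500)
(S(-422, a) + X) + (140 + 212*(-75)) = (-422 - 256296) + (140 + 212*(-75)) = -256718 + (140 - 15900) = -256718 - 15760 = -272478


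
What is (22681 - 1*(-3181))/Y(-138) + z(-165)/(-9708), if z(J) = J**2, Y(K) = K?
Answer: -42470891/223284 ≈ -190.21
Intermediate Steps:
(22681 - 1*(-3181))/Y(-138) + z(-165)/(-9708) = (22681 - 1*(-3181))/(-138) + (-165)**2/(-9708) = (22681 + 3181)*(-1/138) + 27225*(-1/9708) = 25862*(-1/138) - 9075/3236 = -12931/69 - 9075/3236 = -42470891/223284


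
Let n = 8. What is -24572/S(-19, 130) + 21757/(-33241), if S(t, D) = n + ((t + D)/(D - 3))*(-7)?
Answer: -103738527127/7944599 ≈ -13058.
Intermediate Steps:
S(t, D) = 8 - 7*(D + t)/(-3 + D) (S(t, D) = 8 + ((t + D)/(D - 3))*(-7) = 8 + ((D + t)/(-3 + D))*(-7) = 8 - 7*(D + t)/(-3 + D))
-24572/S(-19, 130) + 21757/(-33241) = -24572*(-3 + 130)/(-24 + 130 - 7*(-19)) + 21757/(-33241) = -24572*127/(-24 + 130 + 133) + 21757*(-1/33241) = -24572/((1/127)*239) - 21757/33241 = -24572/239/127 - 21757/33241 = -24572*127/239 - 21757/33241 = -3120644/239 - 21757/33241 = -103738527127/7944599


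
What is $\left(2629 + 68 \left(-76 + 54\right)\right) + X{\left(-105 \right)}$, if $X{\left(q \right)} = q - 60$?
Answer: $968$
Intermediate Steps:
$X{\left(q \right)} = -60 + q$
$\left(2629 + 68 \left(-76 + 54\right)\right) + X{\left(-105 \right)} = \left(2629 + 68 \left(-76 + 54\right)\right) - 165 = \left(2629 + 68 \left(-22\right)\right) - 165 = \left(2629 - 1496\right) - 165 = 1133 - 165 = 968$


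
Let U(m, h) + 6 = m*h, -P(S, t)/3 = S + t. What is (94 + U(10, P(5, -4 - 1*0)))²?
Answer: 3364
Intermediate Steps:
P(S, t) = -3*S - 3*t (P(S, t) = -3*(S + t) = -3*S - 3*t)
U(m, h) = -6 + h*m (U(m, h) = -6 + m*h = -6 + h*m)
(94 + U(10, P(5, -4 - 1*0)))² = (94 + (-6 + (-3*5 - 3*(-4 - 1*0))*10))² = (94 + (-6 + (-15 - 3*(-4 + 0))*10))² = (94 + (-6 + (-15 - 3*(-4))*10))² = (94 + (-6 + (-15 + 12)*10))² = (94 + (-6 - 3*10))² = (94 + (-6 - 30))² = (94 - 36)² = 58² = 3364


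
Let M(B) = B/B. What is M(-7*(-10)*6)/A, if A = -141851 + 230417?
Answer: 1/88566 ≈ 1.1291e-5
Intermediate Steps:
M(B) = 1
A = 88566
M(-7*(-10)*6)/A = 1/88566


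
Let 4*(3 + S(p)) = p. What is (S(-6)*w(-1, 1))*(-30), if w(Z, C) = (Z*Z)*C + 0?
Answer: 135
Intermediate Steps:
w(Z, C) = C*Z**2 (w(Z, C) = Z**2*C + 0 = C*Z**2 + 0 = C*Z**2)
S(p) = -3 + p/4
(S(-6)*w(-1, 1))*(-30) = ((-3 + (1/4)*(-6))*(1*(-1)**2))*(-30) = ((-3 - 3/2)*(1*1))*(-30) = -9/2*1*(-30) = -9/2*(-30) = 135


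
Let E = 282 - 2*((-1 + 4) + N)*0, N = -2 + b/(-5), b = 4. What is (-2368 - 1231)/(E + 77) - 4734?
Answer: -1703105/359 ≈ -4744.0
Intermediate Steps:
N = -14/5 (N = -2 + 4/(-5) = -2 + 4*(-1/5) = -2 - 4/5 = -14/5 ≈ -2.8000)
E = 282 (E = 282 - 2*((-1 + 4) - 14/5)*0 = 282 - 2*(3 - 14/5)*0 = 282 - 2*(1/5)*0 = 282 - 2*0/5 = 282 - 1*0 = 282 + 0 = 282)
(-2368 - 1231)/(E + 77) - 4734 = (-2368 - 1231)/(282 + 77) - 4734 = -3599/359 - 4734 = -1703105/359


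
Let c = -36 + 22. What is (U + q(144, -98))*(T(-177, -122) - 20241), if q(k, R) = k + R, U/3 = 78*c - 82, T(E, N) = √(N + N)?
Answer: 70357716 - 6952*I*√61 ≈ 7.0358e+7 - 54297.0*I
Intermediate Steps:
c = -14
T(E, N) = √2*√N (T(E, N) = √(2*N) = √2*√N)
U = -3522 (U = 3*(78*(-14) - 82) = 3*(-1092 - 82) = 3*(-1174) = -3522)
q(k, R) = R + k
(U + q(144, -98))*(T(-177, -122) - 20241) = (-3522 + (-98 + 144))*(√2*√(-122) - 20241) = (-3522 + 46)*(√2*(I*√122) - 20241) = -3476*(2*I*√61 - 20241) = -3476*(-20241 + 2*I*√61) = 70357716 - 6952*I*√61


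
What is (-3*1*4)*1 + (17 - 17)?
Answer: -12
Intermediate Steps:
(-3*1*4)*1 + (17 - 17) = -3*4*1 + 0 = -12*1 + 0 = -12 + 0 = -12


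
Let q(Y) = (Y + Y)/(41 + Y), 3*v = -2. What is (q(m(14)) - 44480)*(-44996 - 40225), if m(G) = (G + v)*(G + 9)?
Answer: 3953470366800/1043 ≈ 3.7905e+9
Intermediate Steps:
v = -2/3 (v = (1/3)*(-2) = -2/3 ≈ -0.66667)
m(G) = (9 + G)*(-2/3 + G) (m(G) = (G - 2/3)*(G + 9) = (-2/3 + G)*(9 + G) = (9 + G)*(-2/3 + G))
q(Y) = 2*Y/(41 + Y) (q(Y) = (2*Y)/(41 + Y) = 2*Y/(41 + Y))
(q(m(14)) - 44480)*(-44996 - 40225) = (2*(-6 + 14**2 + (25/3)*14)/(41 + (-6 + 14**2 + (25/3)*14)) - 44480)*(-44996 - 40225) = (2*(-6 + 196 + 350/3)/(41 + (-6 + 196 + 350/3)) - 44480)*(-85221) = (2*(920/3)/(41 + 920/3) - 44480)*(-85221) = (2*(920/3)/(1043/3) - 44480)*(-85221) = (2*(920/3)*(3/1043) - 44480)*(-85221) = (1840/1043 - 44480)*(-85221) = -46390800/1043*(-85221) = 3953470366800/1043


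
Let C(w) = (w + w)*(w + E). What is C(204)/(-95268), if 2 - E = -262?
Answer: -936/467 ≈ -2.0043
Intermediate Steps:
E = 264 (E = 2 - 1*(-262) = 2 + 262 = 264)
C(w) = 2*w*(264 + w) (C(w) = (w + w)*(w + 264) = (2*w)*(264 + w) = 2*w*(264 + w))
C(204)/(-95268) = (2*204*(264 + 204))/(-95268) = (2*204*468)*(-1/95268) = 190944*(-1/95268) = -936/467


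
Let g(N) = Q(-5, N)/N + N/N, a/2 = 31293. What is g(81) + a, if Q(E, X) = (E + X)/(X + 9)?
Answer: 228129653/3645 ≈ 62587.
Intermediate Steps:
Q(E, X) = (E + X)/(9 + X)
a = 62586 (a = 2*31293 = 62586)
g(N) = 1 + (-5 + N)/(N*(9 + N)) (g(N) = ((-5 + N)/(9 + N))/N + N/N = (-5 + N)/(N*(9 + N)) + 1 = 1 + (-5 + N)/(N*(9 + N)))
g(81) + a = (-5 + 81 + 81*(9 + 81))/(81*(9 + 81)) + 62586 = (1/81)*(-5 + 81 + 81*90)/90 + 62586 = (1/81)*(1/90)*(-5 + 81 + 7290) + 62586 = (1/81)*(1/90)*7366 + 62586 = 3683/3645 + 62586 = 228129653/3645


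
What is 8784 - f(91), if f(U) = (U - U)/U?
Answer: 8784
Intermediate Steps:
f(U) = 0 (f(U) = 0/U = 0)
8784 - f(91) = 8784 - 1*0 = 8784 + 0 = 8784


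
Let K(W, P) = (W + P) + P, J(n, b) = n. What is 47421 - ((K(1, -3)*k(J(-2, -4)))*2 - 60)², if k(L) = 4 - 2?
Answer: 41021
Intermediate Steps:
K(W, P) = W + 2*P (K(W, P) = (P + W) + P = W + 2*P)
k(L) = 2
47421 - ((K(1, -3)*k(J(-2, -4)))*2 - 60)² = 47421 - (((1 + 2*(-3))*2)*2 - 60)² = 47421 - (((1 - 6)*2)*2 - 60)² = 47421 - (-5*2*2 - 60)² = 47421 - (-10*2 - 60)² = 47421 - (-20 - 60)² = 47421 - 1*(-80)² = 47421 - 1*6400 = 47421 - 6400 = 41021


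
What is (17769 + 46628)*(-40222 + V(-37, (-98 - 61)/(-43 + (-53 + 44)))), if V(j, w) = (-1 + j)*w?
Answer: -67539122821/26 ≈ -2.5977e+9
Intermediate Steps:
V(j, w) = w*(-1 + j)
(17769 + 46628)*(-40222 + V(-37, (-98 - 61)/(-43 + (-53 + 44)))) = (17769 + 46628)*(-40222 + ((-98 - 61)/(-43 + (-53 + 44)))*(-1 - 37)) = 64397*(-40222 - 159/(-43 - 9)*(-38)) = 64397*(-40222 - 159/(-52)*(-38)) = 64397*(-40222 - 159*(-1/52)*(-38)) = 64397*(-40222 + (159/52)*(-38)) = 64397*(-40222 - 3021/26) = 64397*(-1048793/26) = -67539122821/26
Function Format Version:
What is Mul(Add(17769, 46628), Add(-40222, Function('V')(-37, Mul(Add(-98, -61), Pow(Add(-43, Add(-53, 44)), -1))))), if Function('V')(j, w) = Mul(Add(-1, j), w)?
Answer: Rational(-67539122821, 26) ≈ -2.5977e+9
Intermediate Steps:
Function('V')(j, w) = Mul(w, Add(-1, j))
Mul(Add(17769, 46628), Add(-40222, Function('V')(-37, Mul(Add(-98, -61), Pow(Add(-43, Add(-53, 44)), -1))))) = Mul(Add(17769, 46628), Add(-40222, Mul(Mul(Add(-98, -61), Pow(Add(-43, Add(-53, 44)), -1)), Add(-1, -37)))) = Mul(64397, Add(-40222, Mul(Mul(-159, Pow(Add(-43, -9), -1)), -38))) = Mul(64397, Add(-40222, Mul(Mul(-159, Pow(-52, -1)), -38))) = Mul(64397, Add(-40222, Mul(Mul(-159, Rational(-1, 52)), -38))) = Mul(64397, Add(-40222, Mul(Rational(159, 52), -38))) = Mul(64397, Add(-40222, Rational(-3021, 26))) = Mul(64397, Rational(-1048793, 26)) = Rational(-67539122821, 26)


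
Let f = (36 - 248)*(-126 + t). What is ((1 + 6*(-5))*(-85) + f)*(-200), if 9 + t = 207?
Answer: 2559800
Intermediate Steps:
t = 198 (t = -9 + 207 = 198)
f = -15264 (f = (36 - 248)*(-126 + 198) = -212*72 = -15264)
((1 + 6*(-5))*(-85) + f)*(-200) = ((1 + 6*(-5))*(-85) - 15264)*(-200) = ((1 - 30)*(-85) - 15264)*(-200) = (-29*(-85) - 15264)*(-200) = (2465 - 15264)*(-200) = -12799*(-200) = 2559800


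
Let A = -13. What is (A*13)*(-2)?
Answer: 338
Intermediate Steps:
(A*13)*(-2) = -13*13*(-2) = -169*(-2) = 338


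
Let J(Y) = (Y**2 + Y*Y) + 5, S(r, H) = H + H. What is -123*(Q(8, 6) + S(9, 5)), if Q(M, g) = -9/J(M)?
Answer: -162483/133 ≈ -1221.7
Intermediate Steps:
S(r, H) = 2*H
J(Y) = 5 + 2*Y**2 (J(Y) = (Y**2 + Y**2) + 5 = 2*Y**2 + 5 = 5 + 2*Y**2)
Q(M, g) = -9/(5 + 2*M**2)
-123*(Q(8, 6) + S(9, 5)) = -123*(-9/(5 + 2*8**2) + 2*5) = -123*(-9/(5 + 2*64) + 10) = -123*(-9/(5 + 128) + 10) = -123*(-9/133 + 10) = -123*1321/133 = -162483/133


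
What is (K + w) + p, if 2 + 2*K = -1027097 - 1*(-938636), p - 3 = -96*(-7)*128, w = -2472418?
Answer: -4861261/2 ≈ -2.4306e+6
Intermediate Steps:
p = 86019 (p = 3 - 96*(-7)*128 = 3 + 672*128 = 3 + 86016 = 86019)
K = -88463/2 (K = -1 + (-1027097 - 1*(-938636))/2 = -1 + (-1027097 + 938636)/2 = -1 + (½)*(-88461) = -1 - 88461/2 = -88463/2 ≈ -44232.)
(K + w) + p = (-88463/2 - 2472418) + 86019 = -5033299/2 + 86019 = -4861261/2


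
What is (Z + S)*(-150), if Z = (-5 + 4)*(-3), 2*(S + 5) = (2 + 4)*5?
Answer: -1950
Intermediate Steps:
S = 10 (S = -5 + ((2 + 4)*5)/2 = -5 + (6*5)/2 = -5 + (1/2)*30 = -5 + 15 = 10)
Z = 3 (Z = -1*(-3) = 3)
(Z + S)*(-150) = (3 + 10)*(-150) = 13*(-150) = -1950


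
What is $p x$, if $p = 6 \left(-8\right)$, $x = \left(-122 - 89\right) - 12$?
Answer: $10704$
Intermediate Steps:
$x = -223$ ($x = -211 - 12 = -223$)
$p = -48$
$p x = \left(-48\right) \left(-223\right) = 10704$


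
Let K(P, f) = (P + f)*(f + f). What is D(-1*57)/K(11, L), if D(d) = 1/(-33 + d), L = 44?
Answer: -1/435600 ≈ -2.2957e-6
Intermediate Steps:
K(P, f) = 2*f*(P + f) (K(P, f) = (P + f)*(2*f) = 2*f*(P + f))
D(-1*57)/K(11, L) = 1/((-33 - 1*57)*((2*44*(11 + 44)))) = 1/((-33 - 57)*((2*44*55))) = 1/(-90*4840) = -1/90*1/4840 = -1/435600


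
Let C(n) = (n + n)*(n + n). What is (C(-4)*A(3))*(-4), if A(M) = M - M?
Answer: 0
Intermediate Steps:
C(n) = 4*n² (C(n) = (2*n)*(2*n) = 4*n²)
A(M) = 0
(C(-4)*A(3))*(-4) = ((4*(-4)²)*0)*(-4) = ((4*16)*0)*(-4) = (64*0)*(-4) = 0*(-4) = 0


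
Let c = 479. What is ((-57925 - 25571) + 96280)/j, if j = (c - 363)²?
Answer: 799/841 ≈ 0.95006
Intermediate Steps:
j = 13456 (j = (479 - 363)² = 116² = 13456)
((-57925 - 25571) + 96280)/j = ((-57925 - 25571) + 96280)/13456 = (-83496 + 96280)*(1/13456) = 12784*(1/13456) = 799/841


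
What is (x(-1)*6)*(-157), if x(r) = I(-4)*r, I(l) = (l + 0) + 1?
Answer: -2826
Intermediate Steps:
I(l) = 1 + l (I(l) = l + 1 = 1 + l)
x(r) = -3*r (x(r) = (1 - 4)*r = -3*r)
(x(-1)*6)*(-157) = (-3*(-1)*6)*(-157) = (3*6)*(-157) = 18*(-157) = -2826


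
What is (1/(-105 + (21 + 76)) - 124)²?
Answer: 986049/64 ≈ 15407.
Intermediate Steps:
(1/(-105 + (21 + 76)) - 124)² = (1/(-105 + 97) - 124)² = (1/(-8) - 124)² = (-⅛ - 124)² = (-993/8)² = 986049/64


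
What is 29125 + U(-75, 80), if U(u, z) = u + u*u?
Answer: 34675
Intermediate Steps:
U(u, z) = u + u²
29125 + U(-75, 80) = 29125 - 75*(1 - 75) = 29125 - 75*(-74) = 29125 + 5550 = 34675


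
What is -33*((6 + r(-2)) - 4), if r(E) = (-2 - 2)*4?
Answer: 462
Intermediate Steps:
r(E) = -16 (r(E) = -4*4 = -16)
-33*((6 + r(-2)) - 4) = -33*((6 - 16) - 4) = -33*(-10 - 4) = -33*(-14) = 462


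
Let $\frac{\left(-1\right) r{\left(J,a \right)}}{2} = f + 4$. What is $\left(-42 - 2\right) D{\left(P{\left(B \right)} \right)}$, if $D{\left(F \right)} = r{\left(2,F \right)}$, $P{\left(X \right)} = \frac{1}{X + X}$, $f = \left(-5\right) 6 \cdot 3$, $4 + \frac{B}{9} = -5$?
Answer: $-7568$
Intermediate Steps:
$B = -81$ ($B = -36 + 9 \left(-5\right) = -36 - 45 = -81$)
$f = -90$ ($f = \left(-30\right) 3 = -90$)
$P{\left(X \right)} = \frac{1}{2 X}$
$r{\left(J,a \right)} = 172$ ($r{\left(J,a \right)} = - 2 \left(-90 + 4\right) = \left(-2\right) \left(-86\right) = 172$)
$D{\left(F \right)} = 172$
$\left(-42 - 2\right) D{\left(P{\left(B \right)} \right)} = \left(-42 - 2\right) 172 = \left(-44\right) 172 = -7568$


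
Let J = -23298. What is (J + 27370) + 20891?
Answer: 24963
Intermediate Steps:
(J + 27370) + 20891 = (-23298 + 27370) + 20891 = 4072 + 20891 = 24963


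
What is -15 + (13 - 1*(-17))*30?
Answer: 885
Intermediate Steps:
-15 + (13 - 1*(-17))*30 = -15 + (13 + 17)*30 = -15 + 30*30 = -15 + 900 = 885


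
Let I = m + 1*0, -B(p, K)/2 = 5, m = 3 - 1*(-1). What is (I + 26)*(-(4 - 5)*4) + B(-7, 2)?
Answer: 110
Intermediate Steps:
m = 4 (m = 3 + 1 = 4)
B(p, K) = -10 (B(p, K) = -2*5 = -10)
I = 4 (I = 4 + 1*0 = 4 + 0 = 4)
(I + 26)*(-(4 - 5)*4) + B(-7, 2) = (4 + 26)*(-(4 - 5)*4) - 10 = 30*(-1*(-1)*4) - 10 = 30*(1*4) - 10 = 30*4 - 10 = 120 - 10 = 110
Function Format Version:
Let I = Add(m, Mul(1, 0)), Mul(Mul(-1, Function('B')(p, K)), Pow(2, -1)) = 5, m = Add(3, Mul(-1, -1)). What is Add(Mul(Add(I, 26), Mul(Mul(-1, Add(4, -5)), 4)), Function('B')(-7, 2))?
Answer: 110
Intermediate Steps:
m = 4 (m = Add(3, 1) = 4)
Function('B')(p, K) = -10 (Function('B')(p, K) = Mul(-2, 5) = -10)
I = 4 (I = Add(4, Mul(1, 0)) = Add(4, 0) = 4)
Add(Mul(Add(I, 26), Mul(Mul(-1, Add(4, -5)), 4)), Function('B')(-7, 2)) = Add(Mul(Add(4, 26), Mul(Mul(-1, Add(4, -5)), 4)), -10) = Add(Mul(30, Mul(Mul(-1, -1), 4)), -10) = Add(Mul(30, Mul(1, 4)), -10) = Add(Mul(30, 4), -10) = Add(120, -10) = 110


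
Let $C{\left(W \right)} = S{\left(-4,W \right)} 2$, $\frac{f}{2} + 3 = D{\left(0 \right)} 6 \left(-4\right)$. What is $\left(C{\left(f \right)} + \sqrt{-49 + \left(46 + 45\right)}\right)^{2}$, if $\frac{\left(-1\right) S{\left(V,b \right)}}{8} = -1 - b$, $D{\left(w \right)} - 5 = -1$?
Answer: $\left(3152 - \sqrt{42}\right)^{2} \approx 9.8943 \cdot 10^{6}$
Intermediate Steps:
$D{\left(w \right)} = 4$ ($D{\left(w \right)} = 5 - 1 = 4$)
$S{\left(V,b \right)} = 8 + 8 b$ ($S{\left(V,b \right)} = - 8 \left(-1 - b\right) = 8 + 8 b$)
$f = -198$ ($f = -6 + 2 \cdot 4 \cdot 6 \left(-4\right) = -6 + 2 \cdot 24 \left(-4\right) = -6 + 2 \left(-96\right) = -6 - 192 = -198$)
$C{\left(W \right)} = 16 + 16 W$ ($C{\left(W \right)} = \left(8 + 8 W\right) 2 = 16 + 16 W$)
$\left(C{\left(f \right)} + \sqrt{-49 + \left(46 + 45\right)}\right)^{2} = \left(\left(16 + 16 \left(-198\right)\right) + \sqrt{-49 + \left(46 + 45\right)}\right)^{2} = \left(\left(16 - 3168\right) + \sqrt{-49 + 91}\right)^{2} = \left(-3152 + \sqrt{42}\right)^{2}$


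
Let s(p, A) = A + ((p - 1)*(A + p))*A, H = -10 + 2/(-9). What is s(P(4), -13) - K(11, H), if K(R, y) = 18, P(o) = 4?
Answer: 320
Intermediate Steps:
H = -92/9 (H = -10 + 2*(-1/9) = -10 - 2/9 = -92/9 ≈ -10.222)
s(p, A) = A + A*(-1 + p)*(A + p) (s(p, A) = A + ((-1 + p)*(A + p))*A = A + A*(-1 + p)*(A + p))
s(P(4), -13) - K(11, H) = -13*(1 + 4**2 - 1*(-13) - 1*4 - 13*4) - 1*18 = -13*(1 + 16 + 13 - 4 - 52) - 18 = -13*(-26) - 18 = 338 - 18 = 320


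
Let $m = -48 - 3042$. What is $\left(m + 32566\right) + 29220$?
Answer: $58696$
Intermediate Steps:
$m = -3090$ ($m = -48 - 3042 = -3090$)
$\left(m + 32566\right) + 29220 = \left(-3090 + 32566\right) + 29220 = 29476 + 29220 = 58696$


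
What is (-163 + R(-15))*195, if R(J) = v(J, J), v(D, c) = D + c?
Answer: -37635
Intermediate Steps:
R(J) = 2*J (R(J) = J + J = 2*J)
(-163 + R(-15))*195 = (-163 + 2*(-15))*195 = (-163 - 30)*195 = -193*195 = -37635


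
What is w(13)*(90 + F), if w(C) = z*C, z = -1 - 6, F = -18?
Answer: -6552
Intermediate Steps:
z = -7
w(C) = -7*C
w(13)*(90 + F) = (-7*13)*(90 - 18) = -91*72 = -6552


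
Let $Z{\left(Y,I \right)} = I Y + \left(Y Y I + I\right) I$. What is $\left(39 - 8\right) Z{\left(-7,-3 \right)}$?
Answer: $14601$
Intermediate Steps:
$Z{\left(Y,I \right)} = I Y + I \left(I + I Y^{2}\right)$ ($Z{\left(Y,I \right)} = I Y + \left(Y^{2} I + I\right) I = I Y + \left(I Y^{2} + I\right) I = I Y + \left(I + I Y^{2}\right) I = I Y + I \left(I + I Y^{2}\right)$)
$\left(39 - 8\right) Z{\left(-7,-3 \right)} = \left(39 - 8\right) \left(- 3 \left(-3 - 7 - 3 \left(-7\right)^{2}\right)\right) = 31 \left(- 3 \left(-3 - 7 - 147\right)\right) = 31 \left(\left(-3\right) \left(-157\right)\right) = 31 \cdot 471 = 14601$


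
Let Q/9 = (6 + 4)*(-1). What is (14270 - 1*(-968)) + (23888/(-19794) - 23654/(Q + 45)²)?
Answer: 101710981304/6680475 ≈ 15225.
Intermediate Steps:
Q = -90 (Q = 9*((6 + 4)*(-1)) = 9*(10*(-1)) = 9*(-10) = -90)
(14270 - 1*(-968)) + (23888/(-19794) - 23654/(Q + 45)²) = (14270 - 1*(-968)) + (23888/(-19794) - 23654/(-90 + 45)²) = (14270 + 968) + (23888*(-1/19794) - 23654/((-45)²)) = 15238 + (-11944/9897 - 23654/2025) = 15238 - 86096746/6680475 = 101710981304/6680475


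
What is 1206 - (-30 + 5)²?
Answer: 581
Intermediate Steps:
1206 - (-30 + 5)² = 1206 - 1*(-25)² = 1206 - 1*625 = 1206 - 625 = 581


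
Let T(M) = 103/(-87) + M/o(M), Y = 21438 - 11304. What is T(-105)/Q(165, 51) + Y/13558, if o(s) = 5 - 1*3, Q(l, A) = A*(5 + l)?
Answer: 7580652221/10226663820 ≈ 0.74126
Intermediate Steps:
Y = 10134
o(s) = 2 (o(s) = 5 - 3 = 2)
T(M) = -103/87 + M/2 (T(M) = 103/(-87) + M/2 = 103*(-1/87) + M*(½) = -103/87 + M/2)
T(-105)/Q(165, 51) + Y/13558 = (-103/87 + (½)*(-105))/((51*(5 + 165))) + 10134/13558 = (-103/87 - 105/2)/((51*170)) + 10134*(1/13558) = -9341/174/8670 + 5067/6779 = -9341/174*1/8670 + 5067/6779 = -9341/1508580 + 5067/6779 = 7580652221/10226663820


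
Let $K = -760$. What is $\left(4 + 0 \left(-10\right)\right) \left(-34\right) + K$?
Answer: $-896$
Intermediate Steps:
$\left(4 + 0 \left(-10\right)\right) \left(-34\right) + K = \left(4 + 0 \left(-10\right)\right) \left(-34\right) - 760 = \left(4 + 0\right) \left(-34\right) - 760 = 4 \left(-34\right) - 760 = -136 - 760 = -896$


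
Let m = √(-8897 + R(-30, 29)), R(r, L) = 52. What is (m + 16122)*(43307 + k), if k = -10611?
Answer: 527124912 + 32696*I*√8845 ≈ 5.2712e+8 + 3.075e+6*I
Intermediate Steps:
m = I*√8845 (m = √(-8897 + 52) = √(-8845) = I*√8845 ≈ 94.048*I)
(m + 16122)*(43307 + k) = (I*√8845 + 16122)*(43307 - 10611) = (16122 + I*√8845)*32696 = 527124912 + 32696*I*√8845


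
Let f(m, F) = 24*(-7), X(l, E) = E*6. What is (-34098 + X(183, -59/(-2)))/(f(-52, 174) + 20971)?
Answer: -33921/20803 ≈ -1.6306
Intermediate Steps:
X(l, E) = 6*E
f(m, F) = -168
(-34098 + X(183, -59/(-2)))/(f(-52, 174) + 20971) = (-34098 + 6*(-59/(-2)))/(-168 + 20971) = (-34098 + 6*(-59*(-½)))/20803 = (-34098 + 6*(59/2))*(1/20803) = (-34098 + 177)*(1/20803) = -33921*1/20803 = -33921/20803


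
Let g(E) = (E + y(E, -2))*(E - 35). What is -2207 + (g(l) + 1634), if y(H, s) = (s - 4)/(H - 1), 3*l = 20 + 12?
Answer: -213355/261 ≈ -817.45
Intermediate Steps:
l = 32/3 (l = (20 + 12)/3 = (1/3)*32 = 32/3 ≈ 10.667)
y(H, s) = (-4 + s)/(-1 + H)
g(E) = (-35 + E)*(E - 6/(-1 + E)) (g(E) = (E + (-4 - 2)/(-1 + E))*(E - 35) = (E - 6/(-1 + E))*(-35 + E) = (-35 + E)*(E - 6/(-1 + E)))
-2207 + (g(l) + 1634) = -2207 + ((210 - 6*32/3 + 32*(-1 + 32/3)*(-35 + 32/3)/3)/(-1 + 32/3) + 1634) = -2207 + ((210 - 64 + (32/3)*(29/3)*(-73/3))/(29/3) + 1634) = -2207 + (3*(210 - 64 - 67744/27)/29 + 1634) = -2207 + ((3/29)*(-63802/27) + 1634) = -2207 + (-63802/261 + 1634) = -2207 + 362672/261 = -213355/261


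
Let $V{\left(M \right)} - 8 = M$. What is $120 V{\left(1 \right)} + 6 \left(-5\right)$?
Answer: $1050$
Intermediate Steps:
$V{\left(M \right)} = 8 + M$
$120 V{\left(1 \right)} + 6 \left(-5\right) = 120 \left(8 + 1\right) + 6 \left(-5\right) = 120 \cdot 9 - 30 = 1080 - 30 = 1050$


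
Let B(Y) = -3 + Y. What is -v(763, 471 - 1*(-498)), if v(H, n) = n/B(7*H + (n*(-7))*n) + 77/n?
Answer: -29691176/374341173 ≈ -0.079316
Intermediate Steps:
v(H, n) = 77/n + n/(-3 - 7*n² + 7*H) (v(H, n) = n/(-3 + (7*H + (n*(-7))*n)) + 77/n = n/(-3 + (7*H + (-7*n)*n)) + 77/n = n/(-3 + (7*H - 7*n²)) + 77/n = n/(-3 + (-7*n² + 7*H)) + 77/n = n/(-3 - 7*n² + 7*H) + 77/n = 77/n + n/(-3 - 7*n² + 7*H))
-v(763, 471 - 1*(-498)) = -(231 - 539*763 + 538*(471 - 1*(-498))²)/((471 - 1*(-498))*(3 - 7*763 + 7*(471 - 1*(-498))²)) = -(231 - 411257 + 538*(471 + 498)²)/((471 + 498)*(3 - 5341 + 7*(471 + 498)²)) = -(231 - 411257 + 538*969²)/(969*(3 - 5341 + 7*969²)) = -(231 - 411257 + 538*938961)/(969*(3 - 5341 + 7*938961)) = -(231 - 411257 + 505161018)/(969*(3 - 5341 + 6572727)) = -504749992/(969*6567389) = -1*29691176/374341173 = -29691176/374341173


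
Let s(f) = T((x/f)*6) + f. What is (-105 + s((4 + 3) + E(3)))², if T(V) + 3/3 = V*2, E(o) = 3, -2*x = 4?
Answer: 242064/25 ≈ 9682.6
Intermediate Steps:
x = -2 (x = -½*4 = -2)
T(V) = -1 + 2*V (T(V) = -1 + V*2 = -1 + 2*V)
s(f) = -1 + f - 24/f (s(f) = (-1 + 2*(-2/f*6)) + f = (-1 + 2*(-12/f)) + f = (-1 - 24/f) + f = -1 + f - 24/f)
(-105 + s((4 + 3) + E(3)))² = (-105 + (-1 + ((4 + 3) + 3) - 24/((4 + 3) + 3)))² = (-105 + (-1 + (7 + 3) - 24/(7 + 3)))² = (-105 + (-1 + 10 - 24/10))² = (-105 + (-1 + 10 - 24*⅒))² = (-105 + (-1 + 10 - 12/5))² = (-105 + 33/5)² = (-492/5)² = 242064/25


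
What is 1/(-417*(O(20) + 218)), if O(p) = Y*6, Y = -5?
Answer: -1/78396 ≈ -1.2756e-5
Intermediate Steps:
O(p) = -30 (O(p) = -5*6 = -30)
1/(-417*(O(20) + 218)) = 1/(-417*(-30 + 218)) = 1/(-417*188) = 1/(-78396) = -1/78396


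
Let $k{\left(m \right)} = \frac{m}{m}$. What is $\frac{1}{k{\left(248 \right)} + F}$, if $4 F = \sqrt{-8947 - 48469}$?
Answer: $\frac{2}{7179} - \frac{i \sqrt{14354}}{7179} \approx 0.00027859 - 0.016689 i$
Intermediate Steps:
$k{\left(m \right)} = 1$
$F = \frac{i \sqrt{14354}}{2}$ ($F = \frac{\sqrt{-8947 - 48469}}{4} = \frac{\sqrt{-57416}}{4} = \frac{2 i \sqrt{14354}}{4} = \frac{i \sqrt{14354}}{2} \approx 59.904 i$)
$\frac{1}{k{\left(248 \right)} + F} = \frac{1}{1 + \frac{i \sqrt{14354}}{2}}$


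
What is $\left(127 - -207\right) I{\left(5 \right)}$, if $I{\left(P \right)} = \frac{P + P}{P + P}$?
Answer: $334$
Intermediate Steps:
$I{\left(P \right)} = 1$ ($I{\left(P \right)} = \frac{2 P}{2 P} = 2 P \frac{1}{2 P} = 1$)
$\left(127 - -207\right) I{\left(5 \right)} = \left(127 - -207\right) 1 = \left(127 + 207\right) 1 = 334 \cdot 1 = 334$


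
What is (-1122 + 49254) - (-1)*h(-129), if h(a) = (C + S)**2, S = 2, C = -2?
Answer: 48132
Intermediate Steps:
h(a) = 0 (h(a) = (-2 + 2)**2 = 0**2 = 0)
(-1122 + 49254) - (-1)*h(-129) = (-1122 + 49254) - (-1)*0 = 48132 - 1*0 = 48132 + 0 = 48132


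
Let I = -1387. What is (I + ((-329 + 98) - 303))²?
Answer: 3690241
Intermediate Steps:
(I + ((-329 + 98) - 303))² = (-1387 + ((-329 + 98) - 303))² = (-1387 + (-231 - 303))² = (-1387 - 534)² = (-1921)² = 3690241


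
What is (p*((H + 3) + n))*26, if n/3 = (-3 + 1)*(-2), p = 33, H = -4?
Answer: 9438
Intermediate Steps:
n = 12 (n = 3*((-3 + 1)*(-2)) = 3*(-2*(-2)) = 3*4 = 12)
(p*((H + 3) + n))*26 = (33*((-4 + 3) + 12))*26 = (33*(-1 + 12))*26 = (33*11)*26 = 363*26 = 9438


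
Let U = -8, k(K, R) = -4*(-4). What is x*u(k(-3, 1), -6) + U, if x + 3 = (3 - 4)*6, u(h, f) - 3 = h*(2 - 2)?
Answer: -35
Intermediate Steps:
k(K, R) = 16
u(h, f) = 3 (u(h, f) = 3 + h*(2 - 2) = 3 + h*0 = 3 + 0 = 3)
x = -9 (x = -3 + (3 - 4)*6 = -3 - 1*6 = -3 - 6 = -9)
x*u(k(-3, 1), -6) + U = -9*3 - 8 = -27 - 8 = -35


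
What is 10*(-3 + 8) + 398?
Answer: 448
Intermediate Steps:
10*(-3 + 8) + 398 = 10*5 + 398 = 50 + 398 = 448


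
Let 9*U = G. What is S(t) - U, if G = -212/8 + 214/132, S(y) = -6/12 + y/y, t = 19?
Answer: 1939/594 ≈ 3.2643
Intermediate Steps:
S(y) = ½ (S(y) = -6*1/12 + 1 = -½ + 1 = ½)
G = -821/33 (G = -212*⅛ + 214*(1/132) = -53/2 + 107/66 = -821/33 ≈ -24.879)
U = -821/297 (U = (⅑)*(-821/33) = -821/297 ≈ -2.7643)
S(t) - U = ½ - 1*(-821/297) = ½ + 821/297 = 1939/594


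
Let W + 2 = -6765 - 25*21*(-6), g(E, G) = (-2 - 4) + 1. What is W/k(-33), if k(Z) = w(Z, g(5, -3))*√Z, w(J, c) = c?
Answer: -3617*I*√33/165 ≈ -125.93*I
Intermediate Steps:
g(E, G) = -5 (g(E, G) = -6 + 1 = -5)
k(Z) = -5*√Z
W = -3617 (W = -2 + (-6765 - 25*21*(-6)) = -2 + (-6765 - 525*(-6)) = -2 + (-6765 - 1*(-3150)) = -2 + (-6765 + 3150) = -2 - 3615 = -3617)
W/k(-33) = -3617*I*√33/165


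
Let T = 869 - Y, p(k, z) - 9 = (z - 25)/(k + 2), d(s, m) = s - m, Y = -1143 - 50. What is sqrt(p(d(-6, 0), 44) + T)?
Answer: sqrt(8265)/2 ≈ 45.456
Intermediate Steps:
Y = -1193
p(k, z) = 9 + (-25 + z)/(2 + k) (p(k, z) = 9 + (z - 25)/(k + 2) = 9 + (-25 + z)/(2 + k))
T = 2062 (T = 869 - 1*(-1193) = 869 + 1193 = 2062)
sqrt(p(d(-6, 0), 44) + T) = sqrt((-7 + 44 + 9*(-6 - 1*0))/(2 + (-6 - 1*0)) + 2062) = sqrt((-7 + 44 + 9*(-6 + 0))/(2 + (-6 + 0)) + 2062) = sqrt((-7 + 44 + 9*(-6))/(2 - 6) + 2062) = sqrt((-7 + 44 - 54)/(-4) + 2062) = sqrt(-1/4*(-17) + 2062) = sqrt(17/4 + 2062) = sqrt(8265/4) = sqrt(8265)/2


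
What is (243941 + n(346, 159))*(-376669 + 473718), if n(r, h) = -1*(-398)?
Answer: 23712855611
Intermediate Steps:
n(r, h) = 398
(243941 + n(346, 159))*(-376669 + 473718) = (243941 + 398)*(-376669 + 473718) = 244339*97049 = 23712855611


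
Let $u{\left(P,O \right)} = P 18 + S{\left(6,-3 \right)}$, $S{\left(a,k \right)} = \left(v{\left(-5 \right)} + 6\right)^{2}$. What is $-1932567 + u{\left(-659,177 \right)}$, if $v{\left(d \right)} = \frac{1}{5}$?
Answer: $- \frac{48609764}{25} \approx -1.9444 \cdot 10^{6}$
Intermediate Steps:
$v{\left(d \right)} = \frac{1}{5}$
$S{\left(a,k \right)} = \frac{961}{25}$ ($S{\left(a,k \right)} = \left(\frac{1}{5} + 6\right)^{2} = \left(\frac{31}{5}\right)^{2} = \frac{961}{25}$)
$u{\left(P,O \right)} = \frac{961}{25} + 18 P$ ($u{\left(P,O \right)} = P 18 + \frac{961}{25} = 18 P + \frac{961}{25} = \frac{961}{25} + 18 P$)
$-1932567 + u{\left(-659,177 \right)} = -1932567 + \left(\frac{961}{25} + 18 \left(-659\right)\right) = -1932567 + \left(\frac{961}{25} - 11862\right) = -1932567 - \frac{295589}{25} = - \frac{48609764}{25}$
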